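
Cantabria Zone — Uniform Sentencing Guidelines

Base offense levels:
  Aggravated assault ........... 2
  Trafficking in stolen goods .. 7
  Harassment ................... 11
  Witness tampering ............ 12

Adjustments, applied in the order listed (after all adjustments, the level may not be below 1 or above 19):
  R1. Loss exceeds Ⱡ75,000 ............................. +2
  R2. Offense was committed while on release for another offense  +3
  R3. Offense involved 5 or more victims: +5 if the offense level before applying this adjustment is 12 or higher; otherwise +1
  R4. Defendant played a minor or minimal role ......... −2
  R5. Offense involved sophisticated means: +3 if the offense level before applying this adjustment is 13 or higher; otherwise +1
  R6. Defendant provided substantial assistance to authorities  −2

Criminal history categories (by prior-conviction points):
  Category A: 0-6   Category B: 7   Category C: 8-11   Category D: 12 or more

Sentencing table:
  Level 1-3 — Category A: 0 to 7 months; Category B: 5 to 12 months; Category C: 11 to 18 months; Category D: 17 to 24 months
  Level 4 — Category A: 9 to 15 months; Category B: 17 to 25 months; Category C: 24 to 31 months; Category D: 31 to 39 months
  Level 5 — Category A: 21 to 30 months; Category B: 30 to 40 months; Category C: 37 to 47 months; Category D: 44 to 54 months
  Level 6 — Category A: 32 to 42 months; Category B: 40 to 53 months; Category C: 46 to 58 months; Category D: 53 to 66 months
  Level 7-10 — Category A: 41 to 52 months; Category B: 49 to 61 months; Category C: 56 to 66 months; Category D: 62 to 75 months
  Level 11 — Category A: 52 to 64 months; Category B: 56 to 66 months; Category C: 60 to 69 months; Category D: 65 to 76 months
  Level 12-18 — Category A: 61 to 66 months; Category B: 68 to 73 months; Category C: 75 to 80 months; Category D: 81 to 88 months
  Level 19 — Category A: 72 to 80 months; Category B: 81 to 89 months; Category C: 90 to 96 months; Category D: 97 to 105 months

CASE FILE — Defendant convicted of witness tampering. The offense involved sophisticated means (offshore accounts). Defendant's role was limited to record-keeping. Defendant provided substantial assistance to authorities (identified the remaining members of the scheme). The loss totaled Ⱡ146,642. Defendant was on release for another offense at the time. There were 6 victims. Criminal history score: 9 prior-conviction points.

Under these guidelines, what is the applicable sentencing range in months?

Base offense level for witness tampering: 12.
R1 applies: 12 + 2 = 14.
R2 applies: 14 + 3 = 17.
R3 applies (level before this adjustment is 17 ≥ 12, so +5): 17 + 5 = 22.
R4 applies: 22 − 2 = 20.
R5 applies (level before this adjustment is 20 ≥ 13, so +3): 20 + 3 = 23.
R6 applies: 23 − 2 = 21.
Level 21 exceeds the maximum of 19; capped at 19.
Final offense level: 19.
Criminal history: 9 prior points → Category C (8-11).
Level 19 falls in the 19 band.
Grid: Level 19 × Category C = 90-96 months.

90-96 months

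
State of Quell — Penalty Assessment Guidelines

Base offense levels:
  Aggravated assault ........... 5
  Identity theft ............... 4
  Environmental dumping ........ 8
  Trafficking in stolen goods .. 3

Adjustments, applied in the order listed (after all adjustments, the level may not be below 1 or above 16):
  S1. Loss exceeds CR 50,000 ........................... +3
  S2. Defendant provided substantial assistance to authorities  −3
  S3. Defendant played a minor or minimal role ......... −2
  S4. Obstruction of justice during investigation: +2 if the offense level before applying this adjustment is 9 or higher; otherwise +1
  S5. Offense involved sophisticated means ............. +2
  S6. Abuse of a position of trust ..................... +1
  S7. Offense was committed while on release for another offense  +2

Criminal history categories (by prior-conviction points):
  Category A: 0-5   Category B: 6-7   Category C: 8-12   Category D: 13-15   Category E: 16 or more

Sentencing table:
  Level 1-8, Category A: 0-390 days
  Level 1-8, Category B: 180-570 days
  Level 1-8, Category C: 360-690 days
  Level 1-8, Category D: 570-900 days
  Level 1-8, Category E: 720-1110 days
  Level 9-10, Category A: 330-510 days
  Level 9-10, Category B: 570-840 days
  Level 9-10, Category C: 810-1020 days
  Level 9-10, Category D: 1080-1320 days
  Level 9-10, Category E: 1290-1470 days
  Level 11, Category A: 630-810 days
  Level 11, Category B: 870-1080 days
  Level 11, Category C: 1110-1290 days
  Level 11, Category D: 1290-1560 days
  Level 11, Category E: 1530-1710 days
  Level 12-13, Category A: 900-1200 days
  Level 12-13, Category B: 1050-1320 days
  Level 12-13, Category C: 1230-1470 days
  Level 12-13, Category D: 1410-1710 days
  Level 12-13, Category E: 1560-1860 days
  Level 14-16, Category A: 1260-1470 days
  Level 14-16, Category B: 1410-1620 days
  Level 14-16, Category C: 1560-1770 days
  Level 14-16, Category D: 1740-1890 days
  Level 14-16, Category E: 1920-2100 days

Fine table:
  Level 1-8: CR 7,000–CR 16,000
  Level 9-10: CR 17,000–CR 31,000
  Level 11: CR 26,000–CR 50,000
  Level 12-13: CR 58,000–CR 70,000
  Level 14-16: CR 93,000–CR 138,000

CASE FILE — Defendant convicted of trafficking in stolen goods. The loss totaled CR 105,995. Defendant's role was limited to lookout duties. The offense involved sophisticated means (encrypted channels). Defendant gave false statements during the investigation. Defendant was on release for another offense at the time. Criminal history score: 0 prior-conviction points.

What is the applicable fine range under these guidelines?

Base offense level for trafficking in stolen goods: 3.
S1 applies: 3 + 3 = 6.
S3 applies: 6 − 2 = 4.
S4 applies (level before this adjustment is 4 < 9, so +1): 4 + 1 = 5.
S5 applies: 5 + 2 = 7.
S7 applies: 7 + 2 = 9.
Final offense level: 9.
Level 9 falls in the 9-10 band.
Fine table: Level 9-10 → CR 17,000–CR 31,000.

CR 17,000–CR 31,000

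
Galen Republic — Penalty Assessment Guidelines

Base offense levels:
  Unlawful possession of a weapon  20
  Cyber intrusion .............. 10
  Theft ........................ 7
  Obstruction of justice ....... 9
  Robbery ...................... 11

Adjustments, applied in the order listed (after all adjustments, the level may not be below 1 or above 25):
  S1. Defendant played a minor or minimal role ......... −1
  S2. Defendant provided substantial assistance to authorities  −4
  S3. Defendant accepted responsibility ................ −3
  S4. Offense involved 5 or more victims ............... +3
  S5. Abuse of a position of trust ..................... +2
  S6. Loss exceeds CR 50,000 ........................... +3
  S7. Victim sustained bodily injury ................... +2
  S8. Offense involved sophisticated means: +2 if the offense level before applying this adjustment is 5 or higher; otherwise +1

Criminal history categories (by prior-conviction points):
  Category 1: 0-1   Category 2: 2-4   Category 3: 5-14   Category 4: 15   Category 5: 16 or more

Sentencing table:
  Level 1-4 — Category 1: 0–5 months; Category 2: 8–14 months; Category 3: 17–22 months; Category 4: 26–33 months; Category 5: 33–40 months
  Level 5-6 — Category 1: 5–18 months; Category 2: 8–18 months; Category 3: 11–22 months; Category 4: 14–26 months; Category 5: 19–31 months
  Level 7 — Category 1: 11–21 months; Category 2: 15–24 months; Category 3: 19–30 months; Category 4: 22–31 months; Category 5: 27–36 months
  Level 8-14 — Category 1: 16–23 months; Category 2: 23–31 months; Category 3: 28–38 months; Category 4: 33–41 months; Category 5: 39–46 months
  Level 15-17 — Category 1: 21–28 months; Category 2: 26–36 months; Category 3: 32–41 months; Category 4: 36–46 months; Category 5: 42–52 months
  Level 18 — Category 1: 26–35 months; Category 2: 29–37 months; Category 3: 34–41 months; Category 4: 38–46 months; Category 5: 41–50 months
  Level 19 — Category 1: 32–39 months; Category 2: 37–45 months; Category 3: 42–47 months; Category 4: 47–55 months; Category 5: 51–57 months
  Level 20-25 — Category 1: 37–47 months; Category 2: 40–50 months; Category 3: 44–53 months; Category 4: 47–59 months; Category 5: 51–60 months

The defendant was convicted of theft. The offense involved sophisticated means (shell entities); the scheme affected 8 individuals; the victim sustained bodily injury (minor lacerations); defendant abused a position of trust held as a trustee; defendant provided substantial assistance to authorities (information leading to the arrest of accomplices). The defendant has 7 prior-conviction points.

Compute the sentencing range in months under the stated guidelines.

Base offense level for theft: 7.
S2 applies: 7 − 4 = 3.
S4 applies: 3 + 3 = 6.
S5 applies: 6 + 2 = 8.
S6 does not apply.
S7 applies: 8 + 2 = 10.
S8 applies (level before this adjustment is 10 ≥ 5, so +2): 10 + 2 = 12.
Final offense level: 12.
Criminal history: 7 prior points → Category 3 (5-14).
Level 12 falls in the 8-14 band.
Grid: Level 8-14 × Category 3 = 28-38 months.

28-38 months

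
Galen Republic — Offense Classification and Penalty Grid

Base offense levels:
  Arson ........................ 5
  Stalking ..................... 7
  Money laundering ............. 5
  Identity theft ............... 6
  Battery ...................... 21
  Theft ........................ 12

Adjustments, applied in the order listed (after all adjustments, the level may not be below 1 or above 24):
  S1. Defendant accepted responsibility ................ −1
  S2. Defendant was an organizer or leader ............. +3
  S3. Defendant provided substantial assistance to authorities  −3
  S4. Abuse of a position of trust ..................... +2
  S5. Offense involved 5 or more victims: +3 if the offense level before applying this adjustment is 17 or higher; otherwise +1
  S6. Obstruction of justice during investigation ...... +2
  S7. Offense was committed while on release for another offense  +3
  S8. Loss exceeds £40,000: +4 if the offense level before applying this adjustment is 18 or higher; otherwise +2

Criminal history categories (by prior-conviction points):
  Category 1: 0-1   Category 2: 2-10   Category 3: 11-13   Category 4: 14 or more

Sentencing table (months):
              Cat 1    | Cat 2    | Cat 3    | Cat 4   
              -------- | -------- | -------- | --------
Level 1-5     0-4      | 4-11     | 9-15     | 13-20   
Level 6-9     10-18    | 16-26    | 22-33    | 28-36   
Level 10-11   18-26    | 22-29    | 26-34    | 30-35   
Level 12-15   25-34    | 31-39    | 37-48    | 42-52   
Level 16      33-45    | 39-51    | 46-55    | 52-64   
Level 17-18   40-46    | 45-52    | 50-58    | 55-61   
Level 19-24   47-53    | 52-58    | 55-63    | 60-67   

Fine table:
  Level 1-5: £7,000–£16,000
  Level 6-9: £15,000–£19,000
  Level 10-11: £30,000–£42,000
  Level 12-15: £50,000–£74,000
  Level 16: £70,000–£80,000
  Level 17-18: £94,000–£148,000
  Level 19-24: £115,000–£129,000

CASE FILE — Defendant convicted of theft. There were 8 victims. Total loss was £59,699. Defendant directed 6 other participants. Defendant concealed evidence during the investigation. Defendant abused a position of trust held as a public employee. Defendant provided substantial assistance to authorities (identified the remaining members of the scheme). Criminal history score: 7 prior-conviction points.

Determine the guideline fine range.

£115,000–£129,000

Base offense level for theft: 12.
S1 does not apply.
S2 applies: 12 + 3 = 15.
S3 applies: 15 − 3 = 12.
S4 applies: 12 + 2 = 14.
S5 applies (level before this adjustment is 14 < 17, so +1): 14 + 1 = 15.
S6 applies: 15 + 2 = 17.
S7 does not apply.
S8 applies (level before this adjustment is 17 < 18, so +2): 17 + 2 = 19.
Final offense level: 19.
Level 19 falls in the 19-24 band.
Fine table: Level 19-24 → £115,000–£129,000.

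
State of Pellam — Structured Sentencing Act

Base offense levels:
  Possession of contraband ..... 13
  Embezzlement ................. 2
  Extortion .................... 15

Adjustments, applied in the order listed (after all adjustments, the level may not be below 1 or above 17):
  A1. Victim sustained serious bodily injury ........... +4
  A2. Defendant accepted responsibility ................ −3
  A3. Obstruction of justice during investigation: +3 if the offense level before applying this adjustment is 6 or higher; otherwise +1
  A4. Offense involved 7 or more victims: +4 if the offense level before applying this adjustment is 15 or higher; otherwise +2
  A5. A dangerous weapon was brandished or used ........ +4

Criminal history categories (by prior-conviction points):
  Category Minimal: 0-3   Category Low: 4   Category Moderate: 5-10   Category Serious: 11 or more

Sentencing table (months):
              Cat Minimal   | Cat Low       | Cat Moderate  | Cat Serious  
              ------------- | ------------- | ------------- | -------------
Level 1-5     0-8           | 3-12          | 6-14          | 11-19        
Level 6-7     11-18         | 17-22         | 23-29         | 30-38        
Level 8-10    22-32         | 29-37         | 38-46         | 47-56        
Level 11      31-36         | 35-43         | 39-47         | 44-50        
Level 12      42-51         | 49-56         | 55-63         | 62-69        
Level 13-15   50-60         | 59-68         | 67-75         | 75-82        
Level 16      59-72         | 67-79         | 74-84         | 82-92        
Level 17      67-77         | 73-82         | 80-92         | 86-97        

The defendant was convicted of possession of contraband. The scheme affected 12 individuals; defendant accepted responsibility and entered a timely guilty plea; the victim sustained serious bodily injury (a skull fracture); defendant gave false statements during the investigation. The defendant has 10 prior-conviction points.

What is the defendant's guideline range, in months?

80-92 months

Base offense level for possession of contraband: 13.
A1 applies: 13 + 4 = 17.
A2 applies: 17 − 3 = 14.
A3 applies (level before this adjustment is 14 ≥ 6, so +3): 14 + 3 = 17.
A4 applies (level before this adjustment is 17 ≥ 15, so +4): 17 + 4 = 21.
A5 does not apply.
Level 21 exceeds the maximum of 17; capped at 17.
Final offense level: 17.
Criminal history: 10 prior points → Category Moderate (5-10).
Level 17 falls in the 17 band.
Grid: Level 17 × Category Moderate = 80-92 months.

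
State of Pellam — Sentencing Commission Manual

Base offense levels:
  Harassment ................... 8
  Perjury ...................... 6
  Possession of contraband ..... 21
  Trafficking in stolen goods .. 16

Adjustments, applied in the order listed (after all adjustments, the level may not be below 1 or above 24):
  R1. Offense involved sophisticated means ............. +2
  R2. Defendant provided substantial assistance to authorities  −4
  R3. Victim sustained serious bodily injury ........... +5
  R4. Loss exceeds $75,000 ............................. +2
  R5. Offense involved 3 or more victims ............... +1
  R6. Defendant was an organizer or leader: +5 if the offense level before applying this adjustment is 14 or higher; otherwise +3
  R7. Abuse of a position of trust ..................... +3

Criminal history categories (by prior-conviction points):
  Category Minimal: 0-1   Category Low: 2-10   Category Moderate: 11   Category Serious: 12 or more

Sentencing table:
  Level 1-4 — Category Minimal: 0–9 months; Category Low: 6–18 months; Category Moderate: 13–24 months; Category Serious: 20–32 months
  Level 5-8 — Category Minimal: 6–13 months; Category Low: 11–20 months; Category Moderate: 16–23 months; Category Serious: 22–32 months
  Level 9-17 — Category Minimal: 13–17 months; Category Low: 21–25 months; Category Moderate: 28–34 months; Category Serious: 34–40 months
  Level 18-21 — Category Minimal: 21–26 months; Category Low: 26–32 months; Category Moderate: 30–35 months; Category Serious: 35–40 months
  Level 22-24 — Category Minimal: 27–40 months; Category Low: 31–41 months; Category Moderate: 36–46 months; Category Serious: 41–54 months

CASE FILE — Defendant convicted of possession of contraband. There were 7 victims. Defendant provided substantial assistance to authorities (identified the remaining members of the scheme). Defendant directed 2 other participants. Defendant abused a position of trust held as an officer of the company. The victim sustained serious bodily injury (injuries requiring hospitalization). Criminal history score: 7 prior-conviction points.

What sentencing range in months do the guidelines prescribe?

31-41 months

Base offense level for possession of contraband: 21.
R2 applies: 21 − 4 = 17.
R3 applies: 17 + 5 = 22.
R4 does not apply.
R5 applies: 22 + 1 = 23.
R6 applies (level before this adjustment is 23 ≥ 14, so +5): 23 + 5 = 28.
R7 applies: 28 + 3 = 31.
Level 31 exceeds the maximum of 24; capped at 24.
Final offense level: 24.
Criminal history: 7 prior points → Category Low (2-10).
Level 24 falls in the 22-24 band.
Grid: Level 22-24 × Category Low = 31-41 months.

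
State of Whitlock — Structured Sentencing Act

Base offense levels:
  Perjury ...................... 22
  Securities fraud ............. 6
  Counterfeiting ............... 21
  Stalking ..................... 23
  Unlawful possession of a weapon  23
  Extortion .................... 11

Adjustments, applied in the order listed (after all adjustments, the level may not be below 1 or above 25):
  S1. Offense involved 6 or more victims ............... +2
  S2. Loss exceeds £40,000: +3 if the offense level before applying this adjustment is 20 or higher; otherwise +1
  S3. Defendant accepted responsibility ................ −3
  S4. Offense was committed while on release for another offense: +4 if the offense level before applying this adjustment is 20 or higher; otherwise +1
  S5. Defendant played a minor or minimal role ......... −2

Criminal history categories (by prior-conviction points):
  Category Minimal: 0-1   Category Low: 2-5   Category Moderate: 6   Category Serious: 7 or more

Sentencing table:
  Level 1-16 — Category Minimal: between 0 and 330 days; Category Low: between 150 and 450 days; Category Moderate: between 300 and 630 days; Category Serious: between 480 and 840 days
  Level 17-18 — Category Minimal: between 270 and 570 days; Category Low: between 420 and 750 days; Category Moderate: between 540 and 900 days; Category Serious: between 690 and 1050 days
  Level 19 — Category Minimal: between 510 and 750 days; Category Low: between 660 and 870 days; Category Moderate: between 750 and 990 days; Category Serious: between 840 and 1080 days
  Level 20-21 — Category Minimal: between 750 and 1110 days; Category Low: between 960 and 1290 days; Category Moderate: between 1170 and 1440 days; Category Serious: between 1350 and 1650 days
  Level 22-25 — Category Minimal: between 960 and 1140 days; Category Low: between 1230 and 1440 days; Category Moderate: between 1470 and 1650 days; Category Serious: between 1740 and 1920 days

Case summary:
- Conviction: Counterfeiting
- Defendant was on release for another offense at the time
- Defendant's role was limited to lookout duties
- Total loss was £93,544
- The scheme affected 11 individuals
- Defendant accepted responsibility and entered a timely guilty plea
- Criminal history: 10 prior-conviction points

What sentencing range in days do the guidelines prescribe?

Base offense level for counterfeiting: 21.
S1 applies: 21 + 2 = 23.
S2 applies (level before this adjustment is 23 ≥ 20, so +3): 23 + 3 = 26.
S3 applies: 26 − 3 = 23.
S4 applies (level before this adjustment is 23 ≥ 20, so +4): 23 + 4 = 27.
S5 applies: 27 − 2 = 25.
Final offense level: 25.
Criminal history: 10 prior points → Category Serious (7+).
Level 25 falls in the 22-25 band.
Grid: Level 22-25 × Category Serious = 1740-1920 days.

1740-1920 days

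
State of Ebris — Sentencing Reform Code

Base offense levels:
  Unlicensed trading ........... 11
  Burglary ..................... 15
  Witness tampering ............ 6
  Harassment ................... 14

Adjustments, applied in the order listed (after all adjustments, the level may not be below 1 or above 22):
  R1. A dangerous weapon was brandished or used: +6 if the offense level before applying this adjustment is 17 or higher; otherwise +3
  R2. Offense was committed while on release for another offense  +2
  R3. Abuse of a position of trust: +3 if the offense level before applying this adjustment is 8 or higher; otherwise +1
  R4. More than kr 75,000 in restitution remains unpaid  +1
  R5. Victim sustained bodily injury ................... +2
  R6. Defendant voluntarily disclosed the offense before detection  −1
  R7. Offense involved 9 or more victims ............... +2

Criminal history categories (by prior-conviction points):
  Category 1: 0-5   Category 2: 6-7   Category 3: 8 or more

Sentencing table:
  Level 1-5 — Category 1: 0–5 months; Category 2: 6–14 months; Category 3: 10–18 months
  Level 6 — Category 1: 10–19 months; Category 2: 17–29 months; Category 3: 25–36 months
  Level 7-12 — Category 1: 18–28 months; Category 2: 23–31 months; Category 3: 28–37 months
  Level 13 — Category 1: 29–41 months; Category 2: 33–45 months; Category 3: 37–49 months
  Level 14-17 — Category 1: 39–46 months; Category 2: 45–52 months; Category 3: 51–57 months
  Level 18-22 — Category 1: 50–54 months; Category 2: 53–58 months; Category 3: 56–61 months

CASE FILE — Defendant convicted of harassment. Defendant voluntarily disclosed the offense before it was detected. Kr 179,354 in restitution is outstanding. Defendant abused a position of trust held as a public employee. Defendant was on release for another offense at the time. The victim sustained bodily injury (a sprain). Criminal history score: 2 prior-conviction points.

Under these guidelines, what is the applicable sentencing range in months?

Base offense level for harassment: 14.
R1 does not apply.
R2 applies: 14 + 2 = 16.
R3 applies (level before this adjustment is 16 ≥ 8, so +3): 16 + 3 = 19.
R4 applies: 19 + 1 = 20.
R5 applies: 20 + 2 = 22.
R6 applies: 22 − 1 = 21.
R7 does not apply.
Final offense level: 21.
Criminal history: 2 prior points → Category 1 (0-5).
Level 21 falls in the 18-22 band.
Grid: Level 18-22 × Category 1 = 50-54 months.

50-54 months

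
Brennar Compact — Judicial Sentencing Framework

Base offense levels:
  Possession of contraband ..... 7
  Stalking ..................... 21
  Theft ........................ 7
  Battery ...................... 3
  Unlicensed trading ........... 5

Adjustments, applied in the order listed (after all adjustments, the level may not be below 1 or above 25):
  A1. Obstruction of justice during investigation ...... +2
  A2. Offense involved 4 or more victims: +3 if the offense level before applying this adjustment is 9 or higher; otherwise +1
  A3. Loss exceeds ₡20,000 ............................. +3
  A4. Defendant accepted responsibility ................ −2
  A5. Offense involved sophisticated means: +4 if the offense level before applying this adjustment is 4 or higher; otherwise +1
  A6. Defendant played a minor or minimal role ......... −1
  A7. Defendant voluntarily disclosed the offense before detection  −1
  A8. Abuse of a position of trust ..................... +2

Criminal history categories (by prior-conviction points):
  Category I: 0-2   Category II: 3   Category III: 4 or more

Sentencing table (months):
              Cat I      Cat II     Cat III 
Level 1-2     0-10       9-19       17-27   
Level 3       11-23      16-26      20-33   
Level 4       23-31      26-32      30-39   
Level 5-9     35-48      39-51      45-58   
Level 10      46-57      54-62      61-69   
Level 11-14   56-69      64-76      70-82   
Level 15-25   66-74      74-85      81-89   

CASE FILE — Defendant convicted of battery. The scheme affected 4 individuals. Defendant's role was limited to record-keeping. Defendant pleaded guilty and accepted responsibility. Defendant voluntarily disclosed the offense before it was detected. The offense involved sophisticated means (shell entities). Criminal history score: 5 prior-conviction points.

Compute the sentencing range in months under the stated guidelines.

Base offense level for battery: 3.
A1 does not apply.
A2 applies (level before this adjustment is 3 < 9, so +1): 3 + 1 = 4.
A3 does not apply.
A4 applies: 4 − 2 = 2.
A5 applies (level before this adjustment is 2 < 4, so +1): 2 + 1 = 3.
A6 applies: 3 − 1 = 2.
A7 applies: 2 − 1 = 1.
A8 does not apply.
Final offense level: 1.
Criminal history: 5 prior points → Category III (4+).
Level 1 falls in the 1-2 band.
Grid: Level 1-2 × Category III = 17-27 months.

17-27 months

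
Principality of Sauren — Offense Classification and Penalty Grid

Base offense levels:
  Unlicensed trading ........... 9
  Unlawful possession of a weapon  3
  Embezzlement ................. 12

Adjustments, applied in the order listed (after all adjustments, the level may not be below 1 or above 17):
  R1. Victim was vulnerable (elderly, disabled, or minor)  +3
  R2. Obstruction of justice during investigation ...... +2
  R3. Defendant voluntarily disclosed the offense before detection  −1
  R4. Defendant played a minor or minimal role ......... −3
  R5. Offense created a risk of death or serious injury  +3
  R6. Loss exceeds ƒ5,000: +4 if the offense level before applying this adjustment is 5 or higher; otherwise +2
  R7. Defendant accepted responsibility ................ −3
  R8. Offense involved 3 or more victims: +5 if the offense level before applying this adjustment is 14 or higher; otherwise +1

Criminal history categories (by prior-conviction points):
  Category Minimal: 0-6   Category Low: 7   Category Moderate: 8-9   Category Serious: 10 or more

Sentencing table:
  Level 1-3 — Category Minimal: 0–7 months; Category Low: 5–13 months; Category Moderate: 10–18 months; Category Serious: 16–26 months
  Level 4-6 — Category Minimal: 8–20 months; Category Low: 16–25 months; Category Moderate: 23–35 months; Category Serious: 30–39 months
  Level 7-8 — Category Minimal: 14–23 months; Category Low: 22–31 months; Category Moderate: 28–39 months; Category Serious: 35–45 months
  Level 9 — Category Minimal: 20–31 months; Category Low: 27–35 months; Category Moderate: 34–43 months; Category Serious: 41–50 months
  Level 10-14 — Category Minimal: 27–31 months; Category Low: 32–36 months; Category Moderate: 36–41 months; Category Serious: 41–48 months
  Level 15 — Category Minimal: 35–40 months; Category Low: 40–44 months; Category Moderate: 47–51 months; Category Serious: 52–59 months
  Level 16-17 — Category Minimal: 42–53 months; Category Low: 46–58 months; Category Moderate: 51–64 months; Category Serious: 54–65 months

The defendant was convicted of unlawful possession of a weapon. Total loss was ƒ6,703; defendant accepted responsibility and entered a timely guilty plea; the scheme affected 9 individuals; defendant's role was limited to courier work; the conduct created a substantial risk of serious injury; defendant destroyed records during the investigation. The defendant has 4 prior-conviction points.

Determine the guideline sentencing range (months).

14-23 months

Base offense level for unlawful possession of a weapon: 3.
R1 does not apply.
R2 applies: 3 + 2 = 5.
R4 applies: 5 − 3 = 2.
R5 applies: 2 + 3 = 5.
R6 applies (level before this adjustment is 5 ≥ 5, so +4): 5 + 4 = 9.
R7 applies: 9 − 3 = 6.
R8 applies (level before this adjustment is 6 < 14, so +1): 6 + 1 = 7.
Final offense level: 7.
Criminal history: 4 prior points → Category Minimal (0-6).
Level 7 falls in the 7-8 band.
Grid: Level 7-8 × Category Minimal = 14-23 months.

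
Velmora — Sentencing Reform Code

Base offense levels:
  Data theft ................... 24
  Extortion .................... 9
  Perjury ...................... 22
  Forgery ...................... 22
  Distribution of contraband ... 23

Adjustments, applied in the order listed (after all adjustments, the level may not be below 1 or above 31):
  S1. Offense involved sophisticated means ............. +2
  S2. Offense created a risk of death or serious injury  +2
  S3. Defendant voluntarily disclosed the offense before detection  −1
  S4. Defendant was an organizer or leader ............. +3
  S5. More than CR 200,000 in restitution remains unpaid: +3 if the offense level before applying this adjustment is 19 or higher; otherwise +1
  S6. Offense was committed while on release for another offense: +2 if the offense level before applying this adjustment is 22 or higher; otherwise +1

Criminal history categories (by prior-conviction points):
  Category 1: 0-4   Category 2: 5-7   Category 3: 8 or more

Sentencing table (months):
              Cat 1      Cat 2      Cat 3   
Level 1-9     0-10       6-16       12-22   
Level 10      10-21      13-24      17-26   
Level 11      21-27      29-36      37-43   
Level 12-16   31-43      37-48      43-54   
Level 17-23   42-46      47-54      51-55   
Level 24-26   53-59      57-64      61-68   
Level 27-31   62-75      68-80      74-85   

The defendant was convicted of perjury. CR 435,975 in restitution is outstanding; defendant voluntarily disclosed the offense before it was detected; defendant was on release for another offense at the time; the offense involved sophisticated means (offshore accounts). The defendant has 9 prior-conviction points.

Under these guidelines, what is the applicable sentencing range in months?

Base offense level for perjury: 22.
S1 applies: 22 + 2 = 24.
S3 applies: 24 − 1 = 23.
S5 applies (level before this adjustment is 23 ≥ 19, so +3): 23 + 3 = 26.
S6 applies (level before this adjustment is 26 ≥ 22, so +2): 26 + 2 = 28.
Final offense level: 28.
Criminal history: 9 prior points → Category 3 (8+).
Level 28 falls in the 27-31 band.
Grid: Level 27-31 × Category 3 = 74-85 months.

74-85 months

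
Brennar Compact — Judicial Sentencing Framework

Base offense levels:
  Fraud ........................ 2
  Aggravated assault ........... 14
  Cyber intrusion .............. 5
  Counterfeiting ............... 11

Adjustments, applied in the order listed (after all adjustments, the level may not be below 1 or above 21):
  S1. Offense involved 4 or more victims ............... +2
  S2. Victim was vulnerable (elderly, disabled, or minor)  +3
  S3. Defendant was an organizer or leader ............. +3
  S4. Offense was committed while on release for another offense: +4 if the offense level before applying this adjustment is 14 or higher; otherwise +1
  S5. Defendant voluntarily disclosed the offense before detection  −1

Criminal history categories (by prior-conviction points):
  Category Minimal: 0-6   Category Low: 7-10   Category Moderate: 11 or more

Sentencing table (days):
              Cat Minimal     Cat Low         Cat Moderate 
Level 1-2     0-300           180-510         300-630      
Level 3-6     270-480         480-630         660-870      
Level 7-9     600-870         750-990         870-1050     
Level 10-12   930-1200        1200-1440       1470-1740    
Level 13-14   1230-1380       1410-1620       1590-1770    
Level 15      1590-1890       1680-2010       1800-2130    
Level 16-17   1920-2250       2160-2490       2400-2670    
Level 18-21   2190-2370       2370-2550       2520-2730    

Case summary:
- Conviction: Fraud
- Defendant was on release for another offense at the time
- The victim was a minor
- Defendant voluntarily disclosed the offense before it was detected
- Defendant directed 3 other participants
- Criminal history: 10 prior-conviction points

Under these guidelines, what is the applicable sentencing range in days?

750-990 days

Base offense level for fraud: 2.
S2 applies: 2 + 3 = 5.
S3 applies: 5 + 3 = 8.
S4 applies (level before this adjustment is 8 < 14, so +1): 8 + 1 = 9.
S5 applies: 9 − 1 = 8.
Final offense level: 8.
Criminal history: 10 prior points → Category Low (7-10).
Level 8 falls in the 7-9 band.
Grid: Level 7-9 × Category Low = 750-990 days.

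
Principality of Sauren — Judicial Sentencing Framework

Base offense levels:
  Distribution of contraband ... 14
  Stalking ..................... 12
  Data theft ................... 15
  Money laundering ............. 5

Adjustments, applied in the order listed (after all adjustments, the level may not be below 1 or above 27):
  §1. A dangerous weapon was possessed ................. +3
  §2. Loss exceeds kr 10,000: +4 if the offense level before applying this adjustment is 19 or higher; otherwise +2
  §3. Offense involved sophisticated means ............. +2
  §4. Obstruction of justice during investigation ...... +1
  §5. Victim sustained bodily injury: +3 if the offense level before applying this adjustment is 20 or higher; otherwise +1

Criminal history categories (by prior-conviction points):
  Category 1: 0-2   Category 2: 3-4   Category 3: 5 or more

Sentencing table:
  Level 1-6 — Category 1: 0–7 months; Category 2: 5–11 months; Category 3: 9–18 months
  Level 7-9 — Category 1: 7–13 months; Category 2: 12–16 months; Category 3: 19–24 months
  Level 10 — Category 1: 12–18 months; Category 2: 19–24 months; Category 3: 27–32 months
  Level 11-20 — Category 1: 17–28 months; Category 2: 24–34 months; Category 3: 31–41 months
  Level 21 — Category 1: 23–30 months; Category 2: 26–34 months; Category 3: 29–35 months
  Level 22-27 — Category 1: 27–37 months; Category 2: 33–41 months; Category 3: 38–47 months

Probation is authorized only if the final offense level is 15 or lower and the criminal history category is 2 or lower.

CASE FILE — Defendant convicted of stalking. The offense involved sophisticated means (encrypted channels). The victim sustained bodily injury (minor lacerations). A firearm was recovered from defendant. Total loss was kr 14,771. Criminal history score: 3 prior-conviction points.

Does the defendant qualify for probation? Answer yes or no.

Base offense level for stalking: 12.
§1 applies: 12 + 3 = 15.
§2 applies (level before this adjustment is 15 < 19, so +2): 15 + 2 = 17.
§3 applies: 17 + 2 = 19.
§4 does not apply.
§5 applies (level before this adjustment is 19 < 20, so +1): 19 + 1 = 20.
Final offense level: 20.
Criminal history: 3 prior points → Category 2 (3-4).
Level 20 falls in the 11-20 band.
Grid: Level 11-20 × Category 2 = 24-34 months.
Probation check: level 20 > 15 and category 2 ≤ 2 → not eligible.

No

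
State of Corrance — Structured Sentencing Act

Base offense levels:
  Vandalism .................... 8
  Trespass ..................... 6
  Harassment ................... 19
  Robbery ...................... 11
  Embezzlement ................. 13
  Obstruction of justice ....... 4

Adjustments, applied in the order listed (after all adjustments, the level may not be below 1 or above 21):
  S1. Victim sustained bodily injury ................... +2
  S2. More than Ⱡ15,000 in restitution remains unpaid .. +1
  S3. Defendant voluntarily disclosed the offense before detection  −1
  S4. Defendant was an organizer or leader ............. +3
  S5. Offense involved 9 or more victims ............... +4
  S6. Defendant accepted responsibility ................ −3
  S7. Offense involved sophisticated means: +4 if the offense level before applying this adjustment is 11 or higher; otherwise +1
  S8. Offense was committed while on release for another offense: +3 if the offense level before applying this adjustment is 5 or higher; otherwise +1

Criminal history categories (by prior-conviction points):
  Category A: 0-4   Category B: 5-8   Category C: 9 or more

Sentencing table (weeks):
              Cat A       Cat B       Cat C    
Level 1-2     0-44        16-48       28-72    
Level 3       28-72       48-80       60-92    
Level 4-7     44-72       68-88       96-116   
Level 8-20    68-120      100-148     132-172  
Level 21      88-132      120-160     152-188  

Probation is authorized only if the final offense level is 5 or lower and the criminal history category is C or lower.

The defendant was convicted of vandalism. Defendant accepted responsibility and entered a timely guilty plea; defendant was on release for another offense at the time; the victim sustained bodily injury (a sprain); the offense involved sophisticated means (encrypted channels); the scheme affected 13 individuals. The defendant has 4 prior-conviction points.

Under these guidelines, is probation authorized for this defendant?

No

Base offense level for vandalism: 8.
S1 applies: 8 + 2 = 10.
S5 applies: 10 + 4 = 14.
S6 applies: 14 − 3 = 11.
S7 applies (level before this adjustment is 11 ≥ 11, so +4): 11 + 4 = 15.
S8 applies (level before this adjustment is 15 ≥ 5, so +3): 15 + 3 = 18.
Final offense level: 18.
Criminal history: 4 prior points → Category A (0-4).
Level 18 falls in the 8-20 band.
Grid: Level 8-20 × Category A = 68-120 weeks.
Probation check: level 18 > 5 and category A ≤ C → not eligible.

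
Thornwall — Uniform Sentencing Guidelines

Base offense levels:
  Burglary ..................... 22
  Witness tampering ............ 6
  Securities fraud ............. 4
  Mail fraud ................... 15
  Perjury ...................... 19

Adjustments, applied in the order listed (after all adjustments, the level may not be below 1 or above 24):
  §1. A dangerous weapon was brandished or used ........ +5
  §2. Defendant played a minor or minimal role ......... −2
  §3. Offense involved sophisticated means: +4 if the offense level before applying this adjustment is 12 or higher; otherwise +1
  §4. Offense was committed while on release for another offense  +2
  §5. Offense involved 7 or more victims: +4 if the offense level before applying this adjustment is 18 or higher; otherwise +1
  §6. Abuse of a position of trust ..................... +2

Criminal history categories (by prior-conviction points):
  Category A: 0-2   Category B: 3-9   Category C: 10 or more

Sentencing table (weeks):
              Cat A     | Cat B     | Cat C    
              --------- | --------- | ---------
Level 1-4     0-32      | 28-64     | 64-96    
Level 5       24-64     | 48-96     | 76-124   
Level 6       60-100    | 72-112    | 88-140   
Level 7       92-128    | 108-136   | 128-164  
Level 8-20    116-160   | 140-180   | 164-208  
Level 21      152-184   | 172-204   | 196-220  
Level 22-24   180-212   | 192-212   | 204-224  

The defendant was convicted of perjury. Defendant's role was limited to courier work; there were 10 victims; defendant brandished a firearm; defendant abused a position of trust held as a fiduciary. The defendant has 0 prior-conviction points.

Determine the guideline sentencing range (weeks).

180-212 weeks

Base offense level for perjury: 19.
§1 applies: 19 + 5 = 24.
§2 applies: 24 − 2 = 22.
§3 does not apply.
§4 does not apply.
§5 applies (level before this adjustment is 22 ≥ 18, so +4): 22 + 4 = 26.
§6 applies: 26 + 2 = 28.
Level 28 exceeds the maximum of 24; capped at 24.
Final offense level: 24.
Criminal history: 0 prior points → Category A (0-2).
Level 24 falls in the 22-24 band.
Grid: Level 22-24 × Category A = 180-212 weeks.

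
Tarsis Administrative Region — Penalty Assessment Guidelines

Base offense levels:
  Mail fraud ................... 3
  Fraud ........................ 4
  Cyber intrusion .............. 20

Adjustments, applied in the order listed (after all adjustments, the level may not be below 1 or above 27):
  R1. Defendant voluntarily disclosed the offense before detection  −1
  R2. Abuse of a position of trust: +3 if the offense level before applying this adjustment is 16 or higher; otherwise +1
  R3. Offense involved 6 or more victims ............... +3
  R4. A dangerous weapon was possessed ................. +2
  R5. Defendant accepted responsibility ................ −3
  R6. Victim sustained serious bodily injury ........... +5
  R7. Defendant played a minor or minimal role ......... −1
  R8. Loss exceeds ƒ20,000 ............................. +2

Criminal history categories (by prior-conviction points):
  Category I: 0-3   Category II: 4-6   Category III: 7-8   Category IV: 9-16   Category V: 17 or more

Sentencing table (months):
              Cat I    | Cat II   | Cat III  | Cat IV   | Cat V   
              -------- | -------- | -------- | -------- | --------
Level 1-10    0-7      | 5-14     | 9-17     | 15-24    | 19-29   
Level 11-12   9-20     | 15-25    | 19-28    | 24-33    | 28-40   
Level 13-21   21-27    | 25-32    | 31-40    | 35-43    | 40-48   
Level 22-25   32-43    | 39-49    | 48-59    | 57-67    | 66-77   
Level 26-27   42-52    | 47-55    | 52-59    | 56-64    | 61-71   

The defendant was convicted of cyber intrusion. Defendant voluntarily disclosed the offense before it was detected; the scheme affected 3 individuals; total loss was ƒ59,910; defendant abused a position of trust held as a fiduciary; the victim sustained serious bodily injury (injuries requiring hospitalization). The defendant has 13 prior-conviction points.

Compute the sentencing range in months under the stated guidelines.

Base offense level for cyber intrusion: 20.
R1 applies: 20 − 1 = 19.
R2 applies (level before this adjustment is 19 ≥ 16, so +3): 19 + 3 = 22.
R3 does not apply.
R4 does not apply.
R5 does not apply.
R6 applies: 22 + 5 = 27.
R8 applies: 27 + 2 = 29.
Level 29 exceeds the maximum of 27; capped at 27.
Final offense level: 27.
Criminal history: 13 prior points → Category IV (9-16).
Level 27 falls in the 26-27 band.
Grid: Level 26-27 × Category IV = 56-64 months.

56-64 months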